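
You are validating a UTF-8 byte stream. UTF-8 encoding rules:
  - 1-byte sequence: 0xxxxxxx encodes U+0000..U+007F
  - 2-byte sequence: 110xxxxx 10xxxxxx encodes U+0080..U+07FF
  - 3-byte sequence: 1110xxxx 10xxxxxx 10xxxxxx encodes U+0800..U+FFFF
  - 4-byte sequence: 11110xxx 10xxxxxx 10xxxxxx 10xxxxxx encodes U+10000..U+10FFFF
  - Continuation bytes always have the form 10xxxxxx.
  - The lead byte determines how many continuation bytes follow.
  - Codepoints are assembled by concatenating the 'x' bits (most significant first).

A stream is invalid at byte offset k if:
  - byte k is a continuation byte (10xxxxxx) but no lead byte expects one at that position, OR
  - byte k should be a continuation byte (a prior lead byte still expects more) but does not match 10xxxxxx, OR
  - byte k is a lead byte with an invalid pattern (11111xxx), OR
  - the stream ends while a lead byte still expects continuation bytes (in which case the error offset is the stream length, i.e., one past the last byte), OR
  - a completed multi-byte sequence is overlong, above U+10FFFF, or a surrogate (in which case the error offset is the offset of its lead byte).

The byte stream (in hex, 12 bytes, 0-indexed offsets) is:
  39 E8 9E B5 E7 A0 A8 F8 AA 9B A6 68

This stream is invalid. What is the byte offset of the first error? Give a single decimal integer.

Answer: 7

Derivation:
Byte[0]=39: 1-byte ASCII. cp=U+0039
Byte[1]=E8: 3-byte lead, need 2 cont bytes. acc=0x8
Byte[2]=9E: continuation. acc=(acc<<6)|0x1E=0x21E
Byte[3]=B5: continuation. acc=(acc<<6)|0x35=0x87B5
Completed: cp=U+87B5 (starts at byte 1)
Byte[4]=E7: 3-byte lead, need 2 cont bytes. acc=0x7
Byte[5]=A0: continuation. acc=(acc<<6)|0x20=0x1E0
Byte[6]=A8: continuation. acc=(acc<<6)|0x28=0x7828
Completed: cp=U+7828 (starts at byte 4)
Byte[7]=F8: INVALID lead byte (not 0xxx/110x/1110/11110)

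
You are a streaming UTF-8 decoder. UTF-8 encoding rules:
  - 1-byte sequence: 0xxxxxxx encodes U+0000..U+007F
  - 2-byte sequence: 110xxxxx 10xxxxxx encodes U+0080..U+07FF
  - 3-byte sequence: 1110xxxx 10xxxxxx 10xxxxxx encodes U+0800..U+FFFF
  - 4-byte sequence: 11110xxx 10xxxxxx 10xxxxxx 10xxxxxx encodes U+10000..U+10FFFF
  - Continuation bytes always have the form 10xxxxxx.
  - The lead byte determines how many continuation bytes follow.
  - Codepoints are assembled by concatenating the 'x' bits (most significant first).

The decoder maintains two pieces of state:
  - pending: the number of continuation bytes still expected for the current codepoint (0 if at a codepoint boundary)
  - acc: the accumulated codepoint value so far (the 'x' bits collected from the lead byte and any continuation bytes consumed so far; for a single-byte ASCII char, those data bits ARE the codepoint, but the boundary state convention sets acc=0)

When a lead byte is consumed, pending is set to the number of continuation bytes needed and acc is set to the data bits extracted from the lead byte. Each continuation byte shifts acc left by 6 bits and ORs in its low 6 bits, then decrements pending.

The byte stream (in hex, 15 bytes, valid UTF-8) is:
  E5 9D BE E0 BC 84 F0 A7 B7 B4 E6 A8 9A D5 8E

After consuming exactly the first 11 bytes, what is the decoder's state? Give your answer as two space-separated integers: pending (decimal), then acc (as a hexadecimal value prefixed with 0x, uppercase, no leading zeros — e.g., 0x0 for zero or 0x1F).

Byte[0]=E5: 3-byte lead. pending=2, acc=0x5
Byte[1]=9D: continuation. acc=(acc<<6)|0x1D=0x15D, pending=1
Byte[2]=BE: continuation. acc=(acc<<6)|0x3E=0x577E, pending=0
Byte[3]=E0: 3-byte lead. pending=2, acc=0x0
Byte[4]=BC: continuation. acc=(acc<<6)|0x3C=0x3C, pending=1
Byte[5]=84: continuation. acc=(acc<<6)|0x04=0xF04, pending=0
Byte[6]=F0: 4-byte lead. pending=3, acc=0x0
Byte[7]=A7: continuation. acc=(acc<<6)|0x27=0x27, pending=2
Byte[8]=B7: continuation. acc=(acc<<6)|0x37=0x9F7, pending=1
Byte[9]=B4: continuation. acc=(acc<<6)|0x34=0x27DF4, pending=0
Byte[10]=E6: 3-byte lead. pending=2, acc=0x6

Answer: 2 0x6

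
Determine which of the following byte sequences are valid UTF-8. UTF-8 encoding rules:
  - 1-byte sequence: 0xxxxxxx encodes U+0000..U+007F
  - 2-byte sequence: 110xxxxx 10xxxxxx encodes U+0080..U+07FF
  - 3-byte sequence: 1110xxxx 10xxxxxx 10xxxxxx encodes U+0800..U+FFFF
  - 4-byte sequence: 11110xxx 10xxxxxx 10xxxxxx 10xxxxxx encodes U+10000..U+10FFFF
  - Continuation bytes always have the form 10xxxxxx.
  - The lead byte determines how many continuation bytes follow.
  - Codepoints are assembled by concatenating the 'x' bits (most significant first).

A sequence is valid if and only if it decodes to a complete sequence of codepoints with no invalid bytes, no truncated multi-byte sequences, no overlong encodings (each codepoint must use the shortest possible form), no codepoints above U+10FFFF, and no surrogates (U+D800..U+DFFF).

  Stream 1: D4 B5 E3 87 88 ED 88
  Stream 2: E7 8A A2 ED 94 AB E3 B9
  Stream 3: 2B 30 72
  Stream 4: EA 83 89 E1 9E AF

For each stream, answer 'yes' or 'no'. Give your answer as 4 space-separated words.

Stream 1: error at byte offset 7. INVALID
Stream 2: error at byte offset 8. INVALID
Stream 3: decodes cleanly. VALID
Stream 4: decodes cleanly. VALID

Answer: no no yes yes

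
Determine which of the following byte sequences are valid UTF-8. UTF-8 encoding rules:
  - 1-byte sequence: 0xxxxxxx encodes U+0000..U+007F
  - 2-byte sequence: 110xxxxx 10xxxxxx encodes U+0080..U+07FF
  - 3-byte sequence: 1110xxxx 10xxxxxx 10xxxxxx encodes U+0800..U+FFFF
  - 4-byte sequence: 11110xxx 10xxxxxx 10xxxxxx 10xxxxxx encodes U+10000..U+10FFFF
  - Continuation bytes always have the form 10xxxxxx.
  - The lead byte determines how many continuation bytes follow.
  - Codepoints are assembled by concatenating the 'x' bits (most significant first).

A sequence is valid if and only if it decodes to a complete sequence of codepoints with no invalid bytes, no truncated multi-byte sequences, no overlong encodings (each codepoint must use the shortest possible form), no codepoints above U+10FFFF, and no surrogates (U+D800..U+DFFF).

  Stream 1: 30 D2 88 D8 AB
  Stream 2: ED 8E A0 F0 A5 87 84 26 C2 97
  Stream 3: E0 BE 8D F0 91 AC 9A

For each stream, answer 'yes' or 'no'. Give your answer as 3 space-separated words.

Stream 1: decodes cleanly. VALID
Stream 2: decodes cleanly. VALID
Stream 3: decodes cleanly. VALID

Answer: yes yes yes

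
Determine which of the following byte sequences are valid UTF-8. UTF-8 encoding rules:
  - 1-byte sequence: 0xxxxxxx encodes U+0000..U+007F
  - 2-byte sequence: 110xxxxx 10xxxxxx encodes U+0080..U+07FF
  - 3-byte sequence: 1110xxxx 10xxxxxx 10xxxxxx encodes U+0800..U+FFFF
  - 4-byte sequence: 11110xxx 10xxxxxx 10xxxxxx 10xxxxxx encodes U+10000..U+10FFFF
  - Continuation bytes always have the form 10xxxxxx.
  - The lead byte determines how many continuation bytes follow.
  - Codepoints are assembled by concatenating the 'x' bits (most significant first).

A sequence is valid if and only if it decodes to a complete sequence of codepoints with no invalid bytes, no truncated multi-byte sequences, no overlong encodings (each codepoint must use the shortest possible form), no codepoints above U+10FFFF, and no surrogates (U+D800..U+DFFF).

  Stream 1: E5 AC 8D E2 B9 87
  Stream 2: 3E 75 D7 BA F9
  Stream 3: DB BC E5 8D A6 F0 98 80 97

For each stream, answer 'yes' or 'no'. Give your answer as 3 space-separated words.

Stream 1: decodes cleanly. VALID
Stream 2: error at byte offset 4. INVALID
Stream 3: decodes cleanly. VALID

Answer: yes no yes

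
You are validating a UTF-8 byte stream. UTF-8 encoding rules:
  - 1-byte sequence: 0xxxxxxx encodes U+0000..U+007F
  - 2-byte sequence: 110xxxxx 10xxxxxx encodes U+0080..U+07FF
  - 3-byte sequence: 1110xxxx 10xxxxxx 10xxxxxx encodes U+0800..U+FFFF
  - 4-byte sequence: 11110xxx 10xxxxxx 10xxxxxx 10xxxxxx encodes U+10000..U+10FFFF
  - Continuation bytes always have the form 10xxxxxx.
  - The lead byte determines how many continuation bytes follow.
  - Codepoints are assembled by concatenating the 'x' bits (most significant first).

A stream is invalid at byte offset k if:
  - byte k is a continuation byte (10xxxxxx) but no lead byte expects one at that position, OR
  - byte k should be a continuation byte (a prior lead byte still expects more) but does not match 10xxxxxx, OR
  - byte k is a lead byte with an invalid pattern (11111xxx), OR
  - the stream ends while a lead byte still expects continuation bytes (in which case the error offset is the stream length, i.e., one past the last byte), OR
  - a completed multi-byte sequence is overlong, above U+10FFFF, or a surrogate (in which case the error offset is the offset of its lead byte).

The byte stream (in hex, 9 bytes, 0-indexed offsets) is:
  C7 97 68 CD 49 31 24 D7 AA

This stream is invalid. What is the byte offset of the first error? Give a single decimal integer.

Answer: 4

Derivation:
Byte[0]=C7: 2-byte lead, need 1 cont bytes. acc=0x7
Byte[1]=97: continuation. acc=(acc<<6)|0x17=0x1D7
Completed: cp=U+01D7 (starts at byte 0)
Byte[2]=68: 1-byte ASCII. cp=U+0068
Byte[3]=CD: 2-byte lead, need 1 cont bytes. acc=0xD
Byte[4]=49: expected 10xxxxxx continuation. INVALID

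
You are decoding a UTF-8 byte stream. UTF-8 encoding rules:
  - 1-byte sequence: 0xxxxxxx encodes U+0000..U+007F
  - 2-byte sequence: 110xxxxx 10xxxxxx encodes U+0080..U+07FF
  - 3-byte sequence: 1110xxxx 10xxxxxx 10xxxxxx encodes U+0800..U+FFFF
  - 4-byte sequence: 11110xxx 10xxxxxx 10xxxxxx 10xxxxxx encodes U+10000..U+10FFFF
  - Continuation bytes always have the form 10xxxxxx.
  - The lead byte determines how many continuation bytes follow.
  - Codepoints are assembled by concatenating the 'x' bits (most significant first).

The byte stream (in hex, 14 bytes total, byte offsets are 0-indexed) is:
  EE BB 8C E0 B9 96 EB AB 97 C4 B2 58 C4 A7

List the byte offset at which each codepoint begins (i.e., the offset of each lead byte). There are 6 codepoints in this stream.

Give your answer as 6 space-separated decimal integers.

Byte[0]=EE: 3-byte lead, need 2 cont bytes. acc=0xE
Byte[1]=BB: continuation. acc=(acc<<6)|0x3B=0x3BB
Byte[2]=8C: continuation. acc=(acc<<6)|0x0C=0xEECC
Completed: cp=U+EECC (starts at byte 0)
Byte[3]=E0: 3-byte lead, need 2 cont bytes. acc=0x0
Byte[4]=B9: continuation. acc=(acc<<6)|0x39=0x39
Byte[5]=96: continuation. acc=(acc<<6)|0x16=0xE56
Completed: cp=U+0E56 (starts at byte 3)
Byte[6]=EB: 3-byte lead, need 2 cont bytes. acc=0xB
Byte[7]=AB: continuation. acc=(acc<<6)|0x2B=0x2EB
Byte[8]=97: continuation. acc=(acc<<6)|0x17=0xBAD7
Completed: cp=U+BAD7 (starts at byte 6)
Byte[9]=C4: 2-byte lead, need 1 cont bytes. acc=0x4
Byte[10]=B2: continuation. acc=(acc<<6)|0x32=0x132
Completed: cp=U+0132 (starts at byte 9)
Byte[11]=58: 1-byte ASCII. cp=U+0058
Byte[12]=C4: 2-byte lead, need 1 cont bytes. acc=0x4
Byte[13]=A7: continuation. acc=(acc<<6)|0x27=0x127
Completed: cp=U+0127 (starts at byte 12)

Answer: 0 3 6 9 11 12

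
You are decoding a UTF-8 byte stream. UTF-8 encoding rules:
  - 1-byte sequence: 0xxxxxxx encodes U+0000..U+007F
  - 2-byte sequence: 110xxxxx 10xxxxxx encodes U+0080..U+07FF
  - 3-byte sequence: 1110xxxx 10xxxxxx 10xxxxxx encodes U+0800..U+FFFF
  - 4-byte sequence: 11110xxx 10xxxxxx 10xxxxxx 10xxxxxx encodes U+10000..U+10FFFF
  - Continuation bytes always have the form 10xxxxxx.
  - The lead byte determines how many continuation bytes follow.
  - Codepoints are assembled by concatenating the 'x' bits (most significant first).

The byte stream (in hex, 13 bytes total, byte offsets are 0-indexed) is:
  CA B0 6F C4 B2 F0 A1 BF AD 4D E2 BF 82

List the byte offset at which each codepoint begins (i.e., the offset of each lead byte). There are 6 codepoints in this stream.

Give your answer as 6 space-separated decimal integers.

Byte[0]=CA: 2-byte lead, need 1 cont bytes. acc=0xA
Byte[1]=B0: continuation. acc=(acc<<6)|0x30=0x2B0
Completed: cp=U+02B0 (starts at byte 0)
Byte[2]=6F: 1-byte ASCII. cp=U+006F
Byte[3]=C4: 2-byte lead, need 1 cont bytes. acc=0x4
Byte[4]=B2: continuation. acc=(acc<<6)|0x32=0x132
Completed: cp=U+0132 (starts at byte 3)
Byte[5]=F0: 4-byte lead, need 3 cont bytes. acc=0x0
Byte[6]=A1: continuation. acc=(acc<<6)|0x21=0x21
Byte[7]=BF: continuation. acc=(acc<<6)|0x3F=0x87F
Byte[8]=AD: continuation. acc=(acc<<6)|0x2D=0x21FED
Completed: cp=U+21FED (starts at byte 5)
Byte[9]=4D: 1-byte ASCII. cp=U+004D
Byte[10]=E2: 3-byte lead, need 2 cont bytes. acc=0x2
Byte[11]=BF: continuation. acc=(acc<<6)|0x3F=0xBF
Byte[12]=82: continuation. acc=(acc<<6)|0x02=0x2FC2
Completed: cp=U+2FC2 (starts at byte 10)

Answer: 0 2 3 5 9 10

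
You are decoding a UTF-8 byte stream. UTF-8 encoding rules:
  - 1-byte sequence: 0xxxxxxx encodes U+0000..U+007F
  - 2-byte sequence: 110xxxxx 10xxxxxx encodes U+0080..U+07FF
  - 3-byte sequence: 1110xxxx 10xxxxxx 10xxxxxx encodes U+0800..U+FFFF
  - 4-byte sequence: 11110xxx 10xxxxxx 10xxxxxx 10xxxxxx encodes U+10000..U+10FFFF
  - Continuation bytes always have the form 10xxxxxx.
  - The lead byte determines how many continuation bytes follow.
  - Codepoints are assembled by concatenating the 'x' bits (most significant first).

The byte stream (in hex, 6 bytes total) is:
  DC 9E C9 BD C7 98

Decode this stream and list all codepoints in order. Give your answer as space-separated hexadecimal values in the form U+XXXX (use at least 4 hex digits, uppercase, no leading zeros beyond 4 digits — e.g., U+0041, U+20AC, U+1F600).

Answer: U+071E U+027D U+01D8

Derivation:
Byte[0]=DC: 2-byte lead, need 1 cont bytes. acc=0x1C
Byte[1]=9E: continuation. acc=(acc<<6)|0x1E=0x71E
Completed: cp=U+071E (starts at byte 0)
Byte[2]=C9: 2-byte lead, need 1 cont bytes. acc=0x9
Byte[3]=BD: continuation. acc=(acc<<6)|0x3D=0x27D
Completed: cp=U+027D (starts at byte 2)
Byte[4]=C7: 2-byte lead, need 1 cont bytes. acc=0x7
Byte[5]=98: continuation. acc=(acc<<6)|0x18=0x1D8
Completed: cp=U+01D8 (starts at byte 4)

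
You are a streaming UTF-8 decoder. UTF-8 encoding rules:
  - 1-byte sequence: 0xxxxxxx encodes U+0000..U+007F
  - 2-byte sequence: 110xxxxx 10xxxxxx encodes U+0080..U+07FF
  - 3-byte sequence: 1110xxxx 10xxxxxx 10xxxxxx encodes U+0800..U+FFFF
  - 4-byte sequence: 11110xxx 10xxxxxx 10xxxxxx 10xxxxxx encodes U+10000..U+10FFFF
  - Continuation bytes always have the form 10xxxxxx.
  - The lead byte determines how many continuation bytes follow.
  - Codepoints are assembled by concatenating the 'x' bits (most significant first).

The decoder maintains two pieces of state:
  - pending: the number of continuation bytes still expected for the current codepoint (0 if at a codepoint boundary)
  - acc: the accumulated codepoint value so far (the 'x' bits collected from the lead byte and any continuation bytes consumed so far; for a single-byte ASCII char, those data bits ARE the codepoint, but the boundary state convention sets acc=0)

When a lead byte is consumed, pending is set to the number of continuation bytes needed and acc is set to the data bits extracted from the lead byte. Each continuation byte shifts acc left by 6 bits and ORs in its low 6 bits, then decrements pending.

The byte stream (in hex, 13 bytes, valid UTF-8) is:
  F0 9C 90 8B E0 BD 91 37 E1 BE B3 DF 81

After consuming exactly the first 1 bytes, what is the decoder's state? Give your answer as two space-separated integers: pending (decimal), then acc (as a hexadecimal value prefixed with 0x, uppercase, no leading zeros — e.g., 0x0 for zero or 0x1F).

Byte[0]=F0: 4-byte lead. pending=3, acc=0x0

Answer: 3 0x0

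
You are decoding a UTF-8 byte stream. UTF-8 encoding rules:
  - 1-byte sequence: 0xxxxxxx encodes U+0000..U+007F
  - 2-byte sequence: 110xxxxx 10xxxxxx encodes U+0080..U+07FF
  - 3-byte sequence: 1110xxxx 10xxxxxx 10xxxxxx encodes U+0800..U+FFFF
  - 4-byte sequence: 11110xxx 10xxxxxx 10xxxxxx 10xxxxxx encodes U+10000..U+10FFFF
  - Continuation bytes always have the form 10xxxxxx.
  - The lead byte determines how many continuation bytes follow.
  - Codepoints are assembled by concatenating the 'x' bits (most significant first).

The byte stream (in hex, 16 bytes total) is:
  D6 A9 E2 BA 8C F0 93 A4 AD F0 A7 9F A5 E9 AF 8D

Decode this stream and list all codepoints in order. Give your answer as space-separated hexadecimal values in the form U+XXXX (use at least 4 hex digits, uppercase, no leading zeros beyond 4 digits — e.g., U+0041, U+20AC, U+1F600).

Byte[0]=D6: 2-byte lead, need 1 cont bytes. acc=0x16
Byte[1]=A9: continuation. acc=(acc<<6)|0x29=0x5A9
Completed: cp=U+05A9 (starts at byte 0)
Byte[2]=E2: 3-byte lead, need 2 cont bytes. acc=0x2
Byte[3]=BA: continuation. acc=(acc<<6)|0x3A=0xBA
Byte[4]=8C: continuation. acc=(acc<<6)|0x0C=0x2E8C
Completed: cp=U+2E8C (starts at byte 2)
Byte[5]=F0: 4-byte lead, need 3 cont bytes. acc=0x0
Byte[6]=93: continuation. acc=(acc<<6)|0x13=0x13
Byte[7]=A4: continuation. acc=(acc<<6)|0x24=0x4E4
Byte[8]=AD: continuation. acc=(acc<<6)|0x2D=0x1392D
Completed: cp=U+1392D (starts at byte 5)
Byte[9]=F0: 4-byte lead, need 3 cont bytes. acc=0x0
Byte[10]=A7: continuation. acc=(acc<<6)|0x27=0x27
Byte[11]=9F: continuation. acc=(acc<<6)|0x1F=0x9DF
Byte[12]=A5: continuation. acc=(acc<<6)|0x25=0x277E5
Completed: cp=U+277E5 (starts at byte 9)
Byte[13]=E9: 3-byte lead, need 2 cont bytes. acc=0x9
Byte[14]=AF: continuation. acc=(acc<<6)|0x2F=0x26F
Byte[15]=8D: continuation. acc=(acc<<6)|0x0D=0x9BCD
Completed: cp=U+9BCD (starts at byte 13)

Answer: U+05A9 U+2E8C U+1392D U+277E5 U+9BCD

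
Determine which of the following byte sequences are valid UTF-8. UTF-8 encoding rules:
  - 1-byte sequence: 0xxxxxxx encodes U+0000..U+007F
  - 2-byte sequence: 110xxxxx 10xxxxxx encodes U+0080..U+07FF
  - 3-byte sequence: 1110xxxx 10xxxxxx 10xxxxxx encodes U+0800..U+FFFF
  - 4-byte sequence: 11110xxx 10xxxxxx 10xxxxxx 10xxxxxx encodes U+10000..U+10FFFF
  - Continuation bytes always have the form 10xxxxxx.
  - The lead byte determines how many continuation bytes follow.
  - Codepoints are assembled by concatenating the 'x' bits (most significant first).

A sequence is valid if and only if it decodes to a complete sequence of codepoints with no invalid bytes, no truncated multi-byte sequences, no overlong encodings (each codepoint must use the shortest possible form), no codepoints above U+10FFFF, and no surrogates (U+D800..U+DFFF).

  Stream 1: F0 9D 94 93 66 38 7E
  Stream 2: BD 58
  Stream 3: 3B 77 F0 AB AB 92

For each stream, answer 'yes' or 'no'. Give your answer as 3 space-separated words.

Answer: yes no yes

Derivation:
Stream 1: decodes cleanly. VALID
Stream 2: error at byte offset 0. INVALID
Stream 3: decodes cleanly. VALID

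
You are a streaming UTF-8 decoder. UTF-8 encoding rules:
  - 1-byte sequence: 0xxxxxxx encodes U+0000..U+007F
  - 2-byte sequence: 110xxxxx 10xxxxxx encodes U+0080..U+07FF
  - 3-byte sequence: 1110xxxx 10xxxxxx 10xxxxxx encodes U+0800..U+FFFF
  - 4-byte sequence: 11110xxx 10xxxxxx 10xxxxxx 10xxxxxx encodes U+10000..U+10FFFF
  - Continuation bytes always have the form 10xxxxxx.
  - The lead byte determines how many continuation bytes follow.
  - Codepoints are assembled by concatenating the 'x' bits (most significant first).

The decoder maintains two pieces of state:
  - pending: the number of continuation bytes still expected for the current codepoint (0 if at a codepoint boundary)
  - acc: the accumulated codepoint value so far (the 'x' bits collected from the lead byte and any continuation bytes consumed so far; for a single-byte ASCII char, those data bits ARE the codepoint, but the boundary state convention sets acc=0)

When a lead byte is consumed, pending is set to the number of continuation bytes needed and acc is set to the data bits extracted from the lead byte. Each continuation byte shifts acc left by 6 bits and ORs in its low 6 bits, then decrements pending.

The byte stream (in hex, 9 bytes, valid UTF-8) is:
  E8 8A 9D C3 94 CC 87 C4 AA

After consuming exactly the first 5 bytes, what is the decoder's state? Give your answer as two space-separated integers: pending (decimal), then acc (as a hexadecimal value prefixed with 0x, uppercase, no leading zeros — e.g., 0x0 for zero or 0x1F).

Byte[0]=E8: 3-byte lead. pending=2, acc=0x8
Byte[1]=8A: continuation. acc=(acc<<6)|0x0A=0x20A, pending=1
Byte[2]=9D: continuation. acc=(acc<<6)|0x1D=0x829D, pending=0
Byte[3]=C3: 2-byte lead. pending=1, acc=0x3
Byte[4]=94: continuation. acc=(acc<<6)|0x14=0xD4, pending=0

Answer: 0 0xD4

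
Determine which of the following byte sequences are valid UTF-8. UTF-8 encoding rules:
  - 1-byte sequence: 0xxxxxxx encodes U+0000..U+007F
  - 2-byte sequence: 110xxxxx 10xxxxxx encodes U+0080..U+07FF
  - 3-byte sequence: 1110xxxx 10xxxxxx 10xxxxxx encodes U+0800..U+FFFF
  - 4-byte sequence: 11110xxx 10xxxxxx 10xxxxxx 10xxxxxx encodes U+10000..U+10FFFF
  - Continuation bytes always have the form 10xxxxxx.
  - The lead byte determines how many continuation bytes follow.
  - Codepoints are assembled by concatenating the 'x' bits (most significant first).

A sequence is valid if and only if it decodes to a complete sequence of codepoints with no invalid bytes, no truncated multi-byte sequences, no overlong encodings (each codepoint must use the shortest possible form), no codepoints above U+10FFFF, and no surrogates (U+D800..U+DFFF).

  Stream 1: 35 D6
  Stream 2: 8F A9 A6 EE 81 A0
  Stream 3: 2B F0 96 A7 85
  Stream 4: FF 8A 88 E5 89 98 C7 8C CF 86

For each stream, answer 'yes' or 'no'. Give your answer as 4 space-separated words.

Stream 1: error at byte offset 2. INVALID
Stream 2: error at byte offset 0. INVALID
Stream 3: decodes cleanly. VALID
Stream 4: error at byte offset 0. INVALID

Answer: no no yes no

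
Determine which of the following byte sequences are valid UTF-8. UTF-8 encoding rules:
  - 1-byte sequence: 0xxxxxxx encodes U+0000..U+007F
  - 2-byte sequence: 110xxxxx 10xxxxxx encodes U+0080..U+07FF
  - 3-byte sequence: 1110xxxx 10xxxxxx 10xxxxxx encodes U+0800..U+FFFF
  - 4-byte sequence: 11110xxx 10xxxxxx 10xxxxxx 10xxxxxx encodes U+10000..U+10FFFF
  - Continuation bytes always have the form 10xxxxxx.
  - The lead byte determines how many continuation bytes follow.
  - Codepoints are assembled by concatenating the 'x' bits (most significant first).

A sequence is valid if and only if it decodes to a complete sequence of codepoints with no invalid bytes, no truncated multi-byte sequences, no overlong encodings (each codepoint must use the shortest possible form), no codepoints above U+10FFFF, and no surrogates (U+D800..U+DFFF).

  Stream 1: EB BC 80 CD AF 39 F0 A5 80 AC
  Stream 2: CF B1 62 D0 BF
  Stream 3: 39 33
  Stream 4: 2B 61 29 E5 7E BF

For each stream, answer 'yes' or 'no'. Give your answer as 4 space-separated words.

Stream 1: decodes cleanly. VALID
Stream 2: decodes cleanly. VALID
Stream 3: decodes cleanly. VALID
Stream 4: error at byte offset 4. INVALID

Answer: yes yes yes no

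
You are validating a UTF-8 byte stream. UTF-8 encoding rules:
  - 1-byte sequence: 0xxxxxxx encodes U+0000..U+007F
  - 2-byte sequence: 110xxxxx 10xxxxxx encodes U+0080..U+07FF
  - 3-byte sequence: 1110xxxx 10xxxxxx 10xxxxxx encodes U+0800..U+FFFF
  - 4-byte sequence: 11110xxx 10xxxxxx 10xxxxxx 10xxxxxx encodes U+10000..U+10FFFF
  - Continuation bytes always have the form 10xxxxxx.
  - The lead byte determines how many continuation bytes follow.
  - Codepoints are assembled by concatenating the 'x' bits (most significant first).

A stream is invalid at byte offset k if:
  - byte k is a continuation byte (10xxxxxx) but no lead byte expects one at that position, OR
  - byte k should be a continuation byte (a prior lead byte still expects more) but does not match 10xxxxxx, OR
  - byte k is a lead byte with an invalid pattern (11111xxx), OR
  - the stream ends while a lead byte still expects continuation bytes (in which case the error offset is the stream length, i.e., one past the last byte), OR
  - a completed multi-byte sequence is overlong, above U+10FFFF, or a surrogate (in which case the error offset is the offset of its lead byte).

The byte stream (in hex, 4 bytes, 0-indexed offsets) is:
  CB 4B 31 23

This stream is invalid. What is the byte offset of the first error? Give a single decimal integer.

Answer: 1

Derivation:
Byte[0]=CB: 2-byte lead, need 1 cont bytes. acc=0xB
Byte[1]=4B: expected 10xxxxxx continuation. INVALID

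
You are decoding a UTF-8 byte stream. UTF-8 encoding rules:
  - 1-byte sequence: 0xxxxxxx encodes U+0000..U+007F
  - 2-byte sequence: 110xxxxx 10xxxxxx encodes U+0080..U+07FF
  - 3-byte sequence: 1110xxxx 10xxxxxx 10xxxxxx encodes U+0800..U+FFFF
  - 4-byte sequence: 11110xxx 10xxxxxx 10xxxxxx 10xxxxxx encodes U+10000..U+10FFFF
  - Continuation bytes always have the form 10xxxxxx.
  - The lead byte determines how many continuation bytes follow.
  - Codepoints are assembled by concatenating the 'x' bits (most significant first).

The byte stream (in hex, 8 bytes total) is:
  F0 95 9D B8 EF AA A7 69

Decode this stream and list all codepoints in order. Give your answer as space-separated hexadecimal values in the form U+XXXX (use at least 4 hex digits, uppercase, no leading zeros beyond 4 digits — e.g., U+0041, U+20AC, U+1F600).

Answer: U+15778 U+FAA7 U+0069

Derivation:
Byte[0]=F0: 4-byte lead, need 3 cont bytes. acc=0x0
Byte[1]=95: continuation. acc=(acc<<6)|0x15=0x15
Byte[2]=9D: continuation. acc=(acc<<6)|0x1D=0x55D
Byte[3]=B8: continuation. acc=(acc<<6)|0x38=0x15778
Completed: cp=U+15778 (starts at byte 0)
Byte[4]=EF: 3-byte lead, need 2 cont bytes. acc=0xF
Byte[5]=AA: continuation. acc=(acc<<6)|0x2A=0x3EA
Byte[6]=A7: continuation. acc=(acc<<6)|0x27=0xFAA7
Completed: cp=U+FAA7 (starts at byte 4)
Byte[7]=69: 1-byte ASCII. cp=U+0069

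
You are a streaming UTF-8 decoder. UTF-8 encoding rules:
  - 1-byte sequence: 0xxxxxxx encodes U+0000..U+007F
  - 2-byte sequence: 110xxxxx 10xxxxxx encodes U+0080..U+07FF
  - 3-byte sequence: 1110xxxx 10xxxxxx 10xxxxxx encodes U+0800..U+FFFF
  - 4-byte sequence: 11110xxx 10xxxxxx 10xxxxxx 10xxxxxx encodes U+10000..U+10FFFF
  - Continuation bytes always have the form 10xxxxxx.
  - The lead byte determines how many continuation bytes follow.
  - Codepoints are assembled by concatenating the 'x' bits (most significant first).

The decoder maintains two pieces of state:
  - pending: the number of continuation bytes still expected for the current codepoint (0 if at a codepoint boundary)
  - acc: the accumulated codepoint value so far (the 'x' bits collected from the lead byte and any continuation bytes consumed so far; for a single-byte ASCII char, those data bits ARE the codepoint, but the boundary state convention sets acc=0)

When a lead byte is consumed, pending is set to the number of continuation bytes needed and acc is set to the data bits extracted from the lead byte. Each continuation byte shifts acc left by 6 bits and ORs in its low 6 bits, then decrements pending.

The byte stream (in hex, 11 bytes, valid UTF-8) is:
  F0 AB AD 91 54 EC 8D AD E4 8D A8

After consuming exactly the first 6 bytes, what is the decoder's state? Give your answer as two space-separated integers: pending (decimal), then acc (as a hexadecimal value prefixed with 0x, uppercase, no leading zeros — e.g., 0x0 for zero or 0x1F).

Answer: 2 0xC

Derivation:
Byte[0]=F0: 4-byte lead. pending=3, acc=0x0
Byte[1]=AB: continuation. acc=(acc<<6)|0x2B=0x2B, pending=2
Byte[2]=AD: continuation. acc=(acc<<6)|0x2D=0xAED, pending=1
Byte[3]=91: continuation. acc=(acc<<6)|0x11=0x2BB51, pending=0
Byte[4]=54: 1-byte. pending=0, acc=0x0
Byte[5]=EC: 3-byte lead. pending=2, acc=0xC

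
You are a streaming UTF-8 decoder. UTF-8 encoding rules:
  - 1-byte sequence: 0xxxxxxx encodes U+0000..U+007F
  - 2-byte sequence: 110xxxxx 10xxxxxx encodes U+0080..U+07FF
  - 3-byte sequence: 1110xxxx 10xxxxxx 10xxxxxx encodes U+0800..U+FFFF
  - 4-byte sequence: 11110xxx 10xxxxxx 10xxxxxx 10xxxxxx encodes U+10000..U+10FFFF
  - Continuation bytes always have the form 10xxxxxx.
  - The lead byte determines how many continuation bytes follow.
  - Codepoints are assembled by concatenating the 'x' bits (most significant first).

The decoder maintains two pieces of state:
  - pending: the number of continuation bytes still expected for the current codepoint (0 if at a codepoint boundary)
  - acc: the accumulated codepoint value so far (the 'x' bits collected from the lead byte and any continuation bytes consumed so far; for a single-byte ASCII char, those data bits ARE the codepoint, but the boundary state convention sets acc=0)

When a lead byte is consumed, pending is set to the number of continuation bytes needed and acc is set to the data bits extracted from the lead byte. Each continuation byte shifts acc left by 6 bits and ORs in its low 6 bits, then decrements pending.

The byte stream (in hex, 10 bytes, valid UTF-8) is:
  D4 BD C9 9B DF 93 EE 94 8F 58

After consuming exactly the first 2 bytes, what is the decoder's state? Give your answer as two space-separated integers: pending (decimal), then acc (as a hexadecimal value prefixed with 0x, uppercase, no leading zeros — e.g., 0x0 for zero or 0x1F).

Byte[0]=D4: 2-byte lead. pending=1, acc=0x14
Byte[1]=BD: continuation. acc=(acc<<6)|0x3D=0x53D, pending=0

Answer: 0 0x53D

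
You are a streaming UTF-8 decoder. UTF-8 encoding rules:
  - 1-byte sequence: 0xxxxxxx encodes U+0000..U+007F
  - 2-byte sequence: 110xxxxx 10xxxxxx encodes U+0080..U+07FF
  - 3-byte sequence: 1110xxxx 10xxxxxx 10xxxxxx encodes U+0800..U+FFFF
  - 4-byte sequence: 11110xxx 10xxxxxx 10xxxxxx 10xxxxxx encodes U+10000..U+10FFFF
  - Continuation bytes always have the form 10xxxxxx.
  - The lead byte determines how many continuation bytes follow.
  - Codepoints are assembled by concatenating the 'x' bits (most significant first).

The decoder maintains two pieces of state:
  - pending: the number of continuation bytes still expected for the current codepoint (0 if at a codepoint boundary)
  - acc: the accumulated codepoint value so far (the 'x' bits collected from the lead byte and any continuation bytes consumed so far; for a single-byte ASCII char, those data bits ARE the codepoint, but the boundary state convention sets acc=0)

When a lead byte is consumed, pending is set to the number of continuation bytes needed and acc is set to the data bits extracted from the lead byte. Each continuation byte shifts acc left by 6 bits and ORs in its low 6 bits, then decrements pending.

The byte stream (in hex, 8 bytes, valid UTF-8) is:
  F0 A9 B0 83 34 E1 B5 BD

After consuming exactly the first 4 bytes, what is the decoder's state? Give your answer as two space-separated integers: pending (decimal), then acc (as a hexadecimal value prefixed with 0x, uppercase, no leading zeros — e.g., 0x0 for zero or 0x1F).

Answer: 0 0x29C03

Derivation:
Byte[0]=F0: 4-byte lead. pending=3, acc=0x0
Byte[1]=A9: continuation. acc=(acc<<6)|0x29=0x29, pending=2
Byte[2]=B0: continuation. acc=(acc<<6)|0x30=0xA70, pending=1
Byte[3]=83: continuation. acc=(acc<<6)|0x03=0x29C03, pending=0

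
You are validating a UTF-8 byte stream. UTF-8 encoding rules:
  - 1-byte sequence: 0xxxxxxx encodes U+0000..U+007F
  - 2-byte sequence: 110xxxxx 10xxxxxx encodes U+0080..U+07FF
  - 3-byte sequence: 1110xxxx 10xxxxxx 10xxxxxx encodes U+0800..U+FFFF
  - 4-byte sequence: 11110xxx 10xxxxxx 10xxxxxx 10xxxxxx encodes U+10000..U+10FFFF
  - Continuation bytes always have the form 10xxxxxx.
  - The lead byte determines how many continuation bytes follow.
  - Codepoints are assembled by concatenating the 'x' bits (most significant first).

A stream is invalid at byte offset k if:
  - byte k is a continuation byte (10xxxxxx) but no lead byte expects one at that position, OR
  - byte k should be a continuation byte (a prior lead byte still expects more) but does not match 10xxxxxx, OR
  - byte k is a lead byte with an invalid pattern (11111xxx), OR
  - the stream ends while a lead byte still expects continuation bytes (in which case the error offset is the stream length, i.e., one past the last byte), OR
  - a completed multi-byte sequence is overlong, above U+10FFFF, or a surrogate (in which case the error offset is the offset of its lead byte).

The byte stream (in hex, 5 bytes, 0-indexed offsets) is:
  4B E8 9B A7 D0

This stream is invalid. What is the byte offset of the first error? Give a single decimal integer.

Answer: 5

Derivation:
Byte[0]=4B: 1-byte ASCII. cp=U+004B
Byte[1]=E8: 3-byte lead, need 2 cont bytes. acc=0x8
Byte[2]=9B: continuation. acc=(acc<<6)|0x1B=0x21B
Byte[3]=A7: continuation. acc=(acc<<6)|0x27=0x86E7
Completed: cp=U+86E7 (starts at byte 1)
Byte[4]=D0: 2-byte lead, need 1 cont bytes. acc=0x10
Byte[5]: stream ended, expected continuation. INVALID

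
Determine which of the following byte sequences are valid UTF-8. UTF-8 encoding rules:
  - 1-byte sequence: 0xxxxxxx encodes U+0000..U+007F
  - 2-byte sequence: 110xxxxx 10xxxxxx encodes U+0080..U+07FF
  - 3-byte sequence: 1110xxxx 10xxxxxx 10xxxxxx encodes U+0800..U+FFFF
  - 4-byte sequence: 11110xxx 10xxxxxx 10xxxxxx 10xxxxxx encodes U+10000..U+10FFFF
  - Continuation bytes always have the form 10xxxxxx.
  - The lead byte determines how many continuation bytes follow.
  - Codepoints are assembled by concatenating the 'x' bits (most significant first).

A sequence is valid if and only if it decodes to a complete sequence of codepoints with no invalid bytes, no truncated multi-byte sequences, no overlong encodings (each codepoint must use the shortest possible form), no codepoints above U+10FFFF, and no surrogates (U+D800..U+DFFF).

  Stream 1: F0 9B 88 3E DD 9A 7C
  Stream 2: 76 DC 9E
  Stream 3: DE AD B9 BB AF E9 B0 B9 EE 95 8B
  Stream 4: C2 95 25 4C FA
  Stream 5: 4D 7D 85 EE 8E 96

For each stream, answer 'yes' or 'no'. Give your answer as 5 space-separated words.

Answer: no yes no no no

Derivation:
Stream 1: error at byte offset 3. INVALID
Stream 2: decodes cleanly. VALID
Stream 3: error at byte offset 2. INVALID
Stream 4: error at byte offset 4. INVALID
Stream 5: error at byte offset 2. INVALID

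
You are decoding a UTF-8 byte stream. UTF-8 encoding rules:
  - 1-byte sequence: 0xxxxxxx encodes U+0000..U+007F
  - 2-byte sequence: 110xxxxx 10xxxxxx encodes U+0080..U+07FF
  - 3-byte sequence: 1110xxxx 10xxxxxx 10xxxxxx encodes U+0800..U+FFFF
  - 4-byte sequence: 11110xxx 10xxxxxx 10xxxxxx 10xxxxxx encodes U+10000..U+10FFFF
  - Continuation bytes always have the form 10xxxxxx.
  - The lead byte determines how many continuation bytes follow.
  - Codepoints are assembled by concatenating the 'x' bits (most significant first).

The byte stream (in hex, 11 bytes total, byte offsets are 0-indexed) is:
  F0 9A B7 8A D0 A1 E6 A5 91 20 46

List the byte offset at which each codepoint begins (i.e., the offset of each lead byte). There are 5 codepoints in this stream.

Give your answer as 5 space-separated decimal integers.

Answer: 0 4 6 9 10

Derivation:
Byte[0]=F0: 4-byte lead, need 3 cont bytes. acc=0x0
Byte[1]=9A: continuation. acc=(acc<<6)|0x1A=0x1A
Byte[2]=B7: continuation. acc=(acc<<6)|0x37=0x6B7
Byte[3]=8A: continuation. acc=(acc<<6)|0x0A=0x1ADCA
Completed: cp=U+1ADCA (starts at byte 0)
Byte[4]=D0: 2-byte lead, need 1 cont bytes. acc=0x10
Byte[5]=A1: continuation. acc=(acc<<6)|0x21=0x421
Completed: cp=U+0421 (starts at byte 4)
Byte[6]=E6: 3-byte lead, need 2 cont bytes. acc=0x6
Byte[7]=A5: continuation. acc=(acc<<6)|0x25=0x1A5
Byte[8]=91: continuation. acc=(acc<<6)|0x11=0x6951
Completed: cp=U+6951 (starts at byte 6)
Byte[9]=20: 1-byte ASCII. cp=U+0020
Byte[10]=46: 1-byte ASCII. cp=U+0046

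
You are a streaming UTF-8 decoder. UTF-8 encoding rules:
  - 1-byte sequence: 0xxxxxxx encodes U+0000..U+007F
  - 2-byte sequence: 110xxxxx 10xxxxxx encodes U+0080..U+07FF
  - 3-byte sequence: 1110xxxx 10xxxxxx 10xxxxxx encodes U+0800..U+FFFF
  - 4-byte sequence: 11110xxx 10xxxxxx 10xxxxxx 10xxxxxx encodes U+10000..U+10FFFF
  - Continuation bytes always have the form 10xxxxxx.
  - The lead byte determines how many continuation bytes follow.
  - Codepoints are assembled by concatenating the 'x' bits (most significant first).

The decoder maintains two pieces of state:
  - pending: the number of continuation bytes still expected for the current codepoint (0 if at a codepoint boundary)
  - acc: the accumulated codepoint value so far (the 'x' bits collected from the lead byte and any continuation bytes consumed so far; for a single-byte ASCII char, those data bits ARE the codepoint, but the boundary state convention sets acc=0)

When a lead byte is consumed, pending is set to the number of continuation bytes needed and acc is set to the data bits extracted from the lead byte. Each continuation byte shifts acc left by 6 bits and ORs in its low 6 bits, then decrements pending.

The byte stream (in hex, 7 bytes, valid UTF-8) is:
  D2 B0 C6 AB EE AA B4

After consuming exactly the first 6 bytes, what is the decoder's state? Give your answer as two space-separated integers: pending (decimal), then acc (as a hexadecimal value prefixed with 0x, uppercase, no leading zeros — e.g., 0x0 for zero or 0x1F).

Byte[0]=D2: 2-byte lead. pending=1, acc=0x12
Byte[1]=B0: continuation. acc=(acc<<6)|0x30=0x4B0, pending=0
Byte[2]=C6: 2-byte lead. pending=1, acc=0x6
Byte[3]=AB: continuation. acc=(acc<<6)|0x2B=0x1AB, pending=0
Byte[4]=EE: 3-byte lead. pending=2, acc=0xE
Byte[5]=AA: continuation. acc=(acc<<6)|0x2A=0x3AA, pending=1

Answer: 1 0x3AA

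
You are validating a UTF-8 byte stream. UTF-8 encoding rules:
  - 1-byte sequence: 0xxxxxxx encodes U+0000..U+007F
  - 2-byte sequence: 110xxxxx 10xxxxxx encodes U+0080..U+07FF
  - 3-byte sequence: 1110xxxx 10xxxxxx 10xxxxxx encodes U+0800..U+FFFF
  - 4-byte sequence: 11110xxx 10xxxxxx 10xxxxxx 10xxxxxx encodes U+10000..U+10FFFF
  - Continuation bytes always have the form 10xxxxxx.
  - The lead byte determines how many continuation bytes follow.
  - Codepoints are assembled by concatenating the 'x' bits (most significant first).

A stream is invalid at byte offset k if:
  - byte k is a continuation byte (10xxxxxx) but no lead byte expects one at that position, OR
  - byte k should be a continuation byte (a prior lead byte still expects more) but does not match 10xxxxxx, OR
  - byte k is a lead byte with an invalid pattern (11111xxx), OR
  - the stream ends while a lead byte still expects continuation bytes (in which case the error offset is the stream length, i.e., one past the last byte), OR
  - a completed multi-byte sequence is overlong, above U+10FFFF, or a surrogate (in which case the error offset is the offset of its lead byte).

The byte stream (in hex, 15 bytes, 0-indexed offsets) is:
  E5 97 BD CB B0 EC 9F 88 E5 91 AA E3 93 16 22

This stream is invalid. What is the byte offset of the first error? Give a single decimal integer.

Byte[0]=E5: 3-byte lead, need 2 cont bytes. acc=0x5
Byte[1]=97: continuation. acc=(acc<<6)|0x17=0x157
Byte[2]=BD: continuation. acc=(acc<<6)|0x3D=0x55FD
Completed: cp=U+55FD (starts at byte 0)
Byte[3]=CB: 2-byte lead, need 1 cont bytes. acc=0xB
Byte[4]=B0: continuation. acc=(acc<<6)|0x30=0x2F0
Completed: cp=U+02F0 (starts at byte 3)
Byte[5]=EC: 3-byte lead, need 2 cont bytes. acc=0xC
Byte[6]=9F: continuation. acc=(acc<<6)|0x1F=0x31F
Byte[7]=88: continuation. acc=(acc<<6)|0x08=0xC7C8
Completed: cp=U+C7C8 (starts at byte 5)
Byte[8]=E5: 3-byte lead, need 2 cont bytes. acc=0x5
Byte[9]=91: continuation. acc=(acc<<6)|0x11=0x151
Byte[10]=AA: continuation. acc=(acc<<6)|0x2A=0x546A
Completed: cp=U+546A (starts at byte 8)
Byte[11]=E3: 3-byte lead, need 2 cont bytes. acc=0x3
Byte[12]=93: continuation. acc=(acc<<6)|0x13=0xD3
Byte[13]=16: expected 10xxxxxx continuation. INVALID

Answer: 13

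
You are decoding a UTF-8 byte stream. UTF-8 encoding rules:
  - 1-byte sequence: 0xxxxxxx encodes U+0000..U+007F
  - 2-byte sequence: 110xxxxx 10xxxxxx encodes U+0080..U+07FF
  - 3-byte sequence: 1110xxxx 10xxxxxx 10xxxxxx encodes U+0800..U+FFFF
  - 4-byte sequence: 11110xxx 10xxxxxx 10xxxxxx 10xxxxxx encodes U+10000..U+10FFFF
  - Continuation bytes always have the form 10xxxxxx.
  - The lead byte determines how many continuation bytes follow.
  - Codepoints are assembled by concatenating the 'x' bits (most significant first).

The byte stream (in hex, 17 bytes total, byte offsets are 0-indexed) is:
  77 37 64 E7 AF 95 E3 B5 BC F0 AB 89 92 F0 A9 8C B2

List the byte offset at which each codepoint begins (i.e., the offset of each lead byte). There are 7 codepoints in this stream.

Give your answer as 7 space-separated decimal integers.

Answer: 0 1 2 3 6 9 13

Derivation:
Byte[0]=77: 1-byte ASCII. cp=U+0077
Byte[1]=37: 1-byte ASCII. cp=U+0037
Byte[2]=64: 1-byte ASCII. cp=U+0064
Byte[3]=E7: 3-byte lead, need 2 cont bytes. acc=0x7
Byte[4]=AF: continuation. acc=(acc<<6)|0x2F=0x1EF
Byte[5]=95: continuation. acc=(acc<<6)|0x15=0x7BD5
Completed: cp=U+7BD5 (starts at byte 3)
Byte[6]=E3: 3-byte lead, need 2 cont bytes. acc=0x3
Byte[7]=B5: continuation. acc=(acc<<6)|0x35=0xF5
Byte[8]=BC: continuation. acc=(acc<<6)|0x3C=0x3D7C
Completed: cp=U+3D7C (starts at byte 6)
Byte[9]=F0: 4-byte lead, need 3 cont bytes. acc=0x0
Byte[10]=AB: continuation. acc=(acc<<6)|0x2B=0x2B
Byte[11]=89: continuation. acc=(acc<<6)|0x09=0xAC9
Byte[12]=92: continuation. acc=(acc<<6)|0x12=0x2B252
Completed: cp=U+2B252 (starts at byte 9)
Byte[13]=F0: 4-byte lead, need 3 cont bytes. acc=0x0
Byte[14]=A9: continuation. acc=(acc<<6)|0x29=0x29
Byte[15]=8C: continuation. acc=(acc<<6)|0x0C=0xA4C
Byte[16]=B2: continuation. acc=(acc<<6)|0x32=0x29332
Completed: cp=U+29332 (starts at byte 13)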